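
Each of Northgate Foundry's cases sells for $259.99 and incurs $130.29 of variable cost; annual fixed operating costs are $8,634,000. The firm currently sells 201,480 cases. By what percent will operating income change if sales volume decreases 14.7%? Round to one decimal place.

Contribution at this volume is 201,480 × $129.70 = $26,131,956.00.
Operating income = contribution − fixed costs = $26,131,956.00 − $8,634,000 = $17,497,956.00.
So DOL = total CM / EBIT = $26,131,956.00 / $17,497,956.00 = 1.4934.
So EBIT moves 1.4934 × (-14.7%) = -22.0%.

-22.0%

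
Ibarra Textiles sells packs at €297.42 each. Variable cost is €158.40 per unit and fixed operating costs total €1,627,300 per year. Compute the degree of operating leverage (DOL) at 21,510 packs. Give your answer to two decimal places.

Total contribution margin = 21,510 × €139.02 = €2,990,320.20.
Operating income = contribution − fixed costs = €2,990,320.20 − €1,627,300 = €1,363,020.20.
DOL = contribution ÷ EBIT = €2,990,320.20 ÷ €1,363,020.20 = 2.1939.

2.19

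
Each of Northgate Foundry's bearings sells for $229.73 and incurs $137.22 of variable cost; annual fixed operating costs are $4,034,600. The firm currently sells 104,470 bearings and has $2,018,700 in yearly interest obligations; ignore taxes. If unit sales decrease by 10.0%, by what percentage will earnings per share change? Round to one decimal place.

Contribution at this volume is 104,470 × $92.51 = $9,664,519.70.
Subtracting fixed costs: EBIT = $9,664,519.70 − $4,034,600 = $5,629,919.70.
Interest = $2,018,700.00, so EBIT − I = $3,611,219.70.
Degree of combined leverage = contribution ÷ (EBIT − I) = $9,664,519.70 ÷ $3,611,219.70 = 2.6762.
%ΔEPS = DCL × %ΔSales = 2.6762 × -10.0% = -26.8%.

-26.8%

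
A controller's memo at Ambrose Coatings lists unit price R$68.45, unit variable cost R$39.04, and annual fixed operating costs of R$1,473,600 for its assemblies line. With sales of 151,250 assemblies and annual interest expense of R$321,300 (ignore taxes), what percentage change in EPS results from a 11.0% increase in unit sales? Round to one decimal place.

+18.4%

Total contribution margin = 151,250 × R$29.41 = R$4,448,262.50.
EBIT = R$4,448,262.50 − R$1,473,600 = R$2,974,662.50.
Interest = R$321,300.00, so EBIT − I = R$2,653,362.50.
DCL = total CM / (EBIT − I) = R$4,448,262.50 / R$2,653,362.50 = 1.6765.
%ΔEPS = DCL × %ΔSales = 1.6765 × +11.0% = +18.4%.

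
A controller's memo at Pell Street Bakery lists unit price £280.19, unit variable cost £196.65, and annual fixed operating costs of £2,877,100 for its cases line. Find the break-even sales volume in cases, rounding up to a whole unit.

34,440 cases

Unit CM = price − variable cost = £280.19 − £196.65 = £83.54.
Break-even Q = £2,877,100 / £83.54 = 34,439.79 → 34,440 cases.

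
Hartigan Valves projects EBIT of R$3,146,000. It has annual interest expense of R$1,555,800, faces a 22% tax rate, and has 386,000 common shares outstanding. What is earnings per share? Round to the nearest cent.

R$3.21

Pre-tax income = R$3,146,000 − R$1,555,800.00 = R$1,590,200.00.
After tax at 22%: net income = R$1,590,200.00 × 0.78 = R$1,240,356.00.
EPS = R$1,240,356.00 ÷ 386,000 = R$3.21.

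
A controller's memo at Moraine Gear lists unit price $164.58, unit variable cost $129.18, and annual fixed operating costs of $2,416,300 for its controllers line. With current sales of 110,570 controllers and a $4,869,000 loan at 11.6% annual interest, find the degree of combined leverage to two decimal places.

At 110,570 units, contribution = 110,570 × $35.40 = $3,914,178.00.
Subtracting fixed costs: EBIT = $3,914,178.00 − $2,416,300 = $1,497,878.00. Interest = $564,804.00, so EBIT − I = $933,074.00.
Degree of total leverage = total CM / (EBIT − interest) = $3,914,178.00 / $933,074.00 = 4.1949.

4.19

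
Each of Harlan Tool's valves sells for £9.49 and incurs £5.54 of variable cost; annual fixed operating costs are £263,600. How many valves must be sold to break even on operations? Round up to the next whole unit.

66,735 valves

Unit CM = price − variable cost = £9.49 − £5.54 = £3.95.
Break-even volume = fixed costs ÷ CM per unit = £263,600 ÷ £3.95 = 66,734.18, so 66,735 valves.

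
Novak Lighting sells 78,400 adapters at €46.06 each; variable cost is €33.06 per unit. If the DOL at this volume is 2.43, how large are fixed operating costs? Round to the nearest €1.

Total contribution margin = 78,400 × €13.00 = €1,019,200.00.
DOL = contribution / EBIT, so EBIT = €1,019,200.00 / 2.43 = €419,423.87.
And FC = contribution − EBIT = €1,019,200.00 − €419,423.87 = €599,776.

€599,776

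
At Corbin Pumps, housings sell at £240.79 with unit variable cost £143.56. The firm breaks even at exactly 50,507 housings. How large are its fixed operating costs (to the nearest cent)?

£4,910,795.61

Contribution margin per unit = £240.79 − £143.56 = £97.23.
Since BE = FC / CM, FC = 50,507 × £97.23 = £4,910,795.61.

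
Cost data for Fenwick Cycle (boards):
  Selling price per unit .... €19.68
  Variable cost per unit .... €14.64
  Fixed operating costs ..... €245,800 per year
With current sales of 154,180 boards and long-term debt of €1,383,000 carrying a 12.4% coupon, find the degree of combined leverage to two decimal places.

Contribution at this volume is 154,180 × €5.04 = €777,067.20.
Operating income = contribution − fixed costs = €777,067.20 − €245,800 = €531,267.20. Interest = €171,492.00.
DOL = €777,067.20 ÷ €531,267.20 = 1.4627; DFL = €531,267.20 ÷ €359,775.20 = 1.4767.
Combined leverage = 1.4627 × 1.4767 = 2.1600.

2.16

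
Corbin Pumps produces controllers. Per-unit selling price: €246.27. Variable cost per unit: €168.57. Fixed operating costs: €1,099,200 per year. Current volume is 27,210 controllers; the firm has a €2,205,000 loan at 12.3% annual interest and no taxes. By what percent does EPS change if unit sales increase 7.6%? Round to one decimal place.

At 27,210 units, contribution = 27,210 × €77.70 = €2,114,217.00.
Operating income = contribution − fixed costs = €2,114,217.00 − €1,099,200 = €1,015,017.00.
Interest = €271,215.00, so EBIT − I = €743,802.00.
DCL = total CM / (EBIT − I) = €2,114,217.00 / €743,802.00 = 2.8424.
%ΔEPS = DCL × %ΔSales = 2.8424 × +7.6% = +21.6%.

+21.6%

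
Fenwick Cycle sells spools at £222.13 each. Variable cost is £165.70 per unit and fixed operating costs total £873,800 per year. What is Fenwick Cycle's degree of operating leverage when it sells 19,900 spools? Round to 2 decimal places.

4.51

Contribution at this volume is 19,900 × £56.43 = £1,122,957.00.
EBIT = £1,122,957.00 − £873,800 = £249,157.00.
So DOL = total CM / EBIT = £1,122,957.00 / £249,157.00 = 4.5070.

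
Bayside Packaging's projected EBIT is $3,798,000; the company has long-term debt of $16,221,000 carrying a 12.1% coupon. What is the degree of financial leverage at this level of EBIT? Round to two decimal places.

Annual interest charges come to $1,962,741.00.
DFL = EBIT ÷ (EBIT − I) = $3,798,000 ÷ ($3,798,000 − $1,962,741.00) = $3,798,000 ÷ $1,835,259.00 = 2.0695.

2.07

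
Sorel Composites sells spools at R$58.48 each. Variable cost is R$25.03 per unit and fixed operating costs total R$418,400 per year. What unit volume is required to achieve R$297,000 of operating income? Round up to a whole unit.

Unit CM = price − variable cost = R$58.48 − R$25.03 = R$33.45.
Units = (FC + target) / CM = (R$418,400 + R$297,000) / R$33.45 = 21,387.14, so 21,388 spools.

21,388 spools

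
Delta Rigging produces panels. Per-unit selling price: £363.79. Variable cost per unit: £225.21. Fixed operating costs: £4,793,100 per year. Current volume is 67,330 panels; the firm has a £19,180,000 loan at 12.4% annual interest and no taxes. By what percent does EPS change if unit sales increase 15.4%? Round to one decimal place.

Contribution at this volume is 67,330 × £138.58 = £9,330,591.40.
Operating income = contribution − fixed costs = £9,330,591.40 − £4,793,100 = £4,537,491.40.
After interest of £2,378,320.00, pre-tax earnings = £2,159,171.40.
DCL = total CM / (EBIT − I) = £9,330,591.40 / £2,159,171.40 = 4.3214.
EPS therefore changes by 4.3214 × (+15.4%) = +66.5%.

+66.5%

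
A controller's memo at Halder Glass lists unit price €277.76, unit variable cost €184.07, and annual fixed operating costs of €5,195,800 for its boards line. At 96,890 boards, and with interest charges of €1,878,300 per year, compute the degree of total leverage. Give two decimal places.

4.53

Contribution at this volume is 96,890 × €93.69 = €9,077,624.10.
EBIT = €9,077,624.10 − €5,195,800 = €3,881,824.10. Interest = €1,878,300.00, so EBIT − I = €2,003,524.10.
DCL = contribution ÷ (EBIT − I) = €9,077,624.10 ÷ €2,003,524.10 = 4.5308.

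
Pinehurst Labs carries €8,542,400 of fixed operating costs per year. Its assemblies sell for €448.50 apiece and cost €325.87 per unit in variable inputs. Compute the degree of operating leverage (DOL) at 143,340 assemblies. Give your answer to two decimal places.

Total contribution margin = 143,340 × €122.63 = €17,577,784.20.
Subtracting fixed costs: EBIT = €17,577,784.20 − €8,542,400 = €9,035,384.20.
So DOL = total CM / EBIT = €17,577,784.20 / €9,035,384.20 = 1.9454.

1.95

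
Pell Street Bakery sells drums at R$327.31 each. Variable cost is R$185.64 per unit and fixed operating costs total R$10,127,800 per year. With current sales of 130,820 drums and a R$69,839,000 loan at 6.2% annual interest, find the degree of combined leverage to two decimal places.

4.55

Total contribution margin = 130,820 × R$141.67 = R$18,533,269.40.
Subtracting fixed costs: EBIT = R$18,533,269.40 − R$10,127,800 = R$8,405,469.40. Interest = R$4,330,018.00.
DOL = R$18,533,269.40 ÷ R$8,405,469.40 = 2.2049; DFL = R$8,405,469.40 ÷ R$4,075,451.40 = 2.0625.
DCL = DOL × DFL = 2.2049 × 2.0625 = 4.5476.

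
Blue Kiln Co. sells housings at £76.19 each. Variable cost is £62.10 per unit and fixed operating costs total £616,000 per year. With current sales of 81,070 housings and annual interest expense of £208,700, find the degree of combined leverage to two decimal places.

Total contribution margin = 81,070 × £14.09 = £1,142,276.30.
EBIT = £1,142,276.30 − £616,000 = £526,276.30. Interest = £208,700.00, so EBIT − I = £317,576.30.
Degree of total leverage = total CM / (EBIT − interest) = £1,142,276.30 / £317,576.30 = 3.5969.

3.60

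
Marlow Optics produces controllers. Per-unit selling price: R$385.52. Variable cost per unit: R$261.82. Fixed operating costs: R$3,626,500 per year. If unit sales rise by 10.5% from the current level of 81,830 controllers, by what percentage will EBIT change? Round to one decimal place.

+16.4%

Total contribution margin = 81,830 × R$123.70 = R$10,122,371.00.
EBIT = R$10,122,371.00 − R$3,626,500 = R$6,495,871.00.
DOL = contribution ÷ EBIT = R$10,122,371.00 ÷ R$6,495,871.00 = 1.5583.
Operating income changes by 1.5583 × +10.5% = +16.4%.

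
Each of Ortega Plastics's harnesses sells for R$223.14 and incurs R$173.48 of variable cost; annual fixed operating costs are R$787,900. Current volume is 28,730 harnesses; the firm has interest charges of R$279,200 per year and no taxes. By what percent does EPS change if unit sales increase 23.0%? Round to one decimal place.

At 28,730 units, contribution = 28,730 × R$49.66 = R$1,426,731.80.
EBIT = R$1,426,731.80 − R$787,900 = R$638,831.80.
After interest of R$279,200.00, pre-tax earnings = R$359,631.80.
Degree of combined leverage = contribution ÷ (EBIT − I) = R$1,426,731.80 ÷ R$359,631.80 = 3.9672.
EPS therefore changes by 3.9672 × (+23.0%) = +91.2%.

+91.2%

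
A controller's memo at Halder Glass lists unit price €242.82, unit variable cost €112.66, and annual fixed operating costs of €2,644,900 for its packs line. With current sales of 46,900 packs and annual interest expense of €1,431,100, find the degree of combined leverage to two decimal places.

3.01

Total contribution margin = 46,900 × €130.16 = €6,104,504.00.
Operating income = contribution − fixed costs = €6,104,504.00 − €2,644,900 = €3,459,604.00. Interest = €1,431,100.00.
DOL = €6,104,504.00 ÷ €3,459,604.00 = 1.7645; DFL = €3,459,604.00 ÷ €2,028,504.00 = 1.7055.
Combined leverage = 1.7645 × 1.7055 = 3.0094.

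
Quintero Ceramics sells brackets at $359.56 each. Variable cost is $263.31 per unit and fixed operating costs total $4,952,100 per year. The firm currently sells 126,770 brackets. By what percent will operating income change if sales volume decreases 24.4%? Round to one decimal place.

At 126,770 units, contribution = 126,770 × $96.25 = $12,201,612.50.
EBIT = $12,201,612.50 − $4,952,100 = $7,249,512.50.
Degree of operating leverage = $12,201,612.50 / $7,249,512.50 = 1.6831.
Operating income changes by 1.6831 × -24.4% = -41.1%.

-41.1%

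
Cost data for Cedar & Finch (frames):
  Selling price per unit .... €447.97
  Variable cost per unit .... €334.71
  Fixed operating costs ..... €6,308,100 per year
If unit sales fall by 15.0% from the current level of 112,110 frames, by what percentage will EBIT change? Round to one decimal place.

-29.8%

Contribution at this volume is 112,110 × €113.26 = €12,697,578.60.
Subtracting fixed costs: EBIT = €12,697,578.60 − €6,308,100 = €6,389,478.60.
Degree of operating leverage = €12,697,578.60 / €6,389,478.60 = 1.9873.
So EBIT moves 1.9873 × (-15.0%) = -29.8%.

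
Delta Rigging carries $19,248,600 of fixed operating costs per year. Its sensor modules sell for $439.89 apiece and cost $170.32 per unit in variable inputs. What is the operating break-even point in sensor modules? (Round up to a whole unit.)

71,405 sensor modules

Contribution margin per unit = $439.89 − $170.32 = $269.57.
Units to break even: $19,248,600 ÷ $269.57 = 71,404.83, rounded up to 71,405.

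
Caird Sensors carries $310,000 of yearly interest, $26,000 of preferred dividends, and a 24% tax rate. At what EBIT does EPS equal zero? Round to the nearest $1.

$344,211

Grossing the preferred dividend up to pre-tax terms: $26,000 / (1 − 0.24) = $34,210.53.
EPS = 0 when EBIT covers interest plus the pre-tax preferred burden: $310,000 + $34,210.53 = $344,210.53.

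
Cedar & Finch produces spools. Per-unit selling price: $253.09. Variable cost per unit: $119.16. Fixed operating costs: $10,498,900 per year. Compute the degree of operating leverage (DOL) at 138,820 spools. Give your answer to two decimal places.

2.30

Contribution at this volume is 138,820 × $133.93 = $18,592,162.60.
EBIT = $18,592,162.60 − $10,498,900 = $8,093,262.60.
Degree of operating leverage = $18,592,162.60 / $8,093,262.60 = 2.2972.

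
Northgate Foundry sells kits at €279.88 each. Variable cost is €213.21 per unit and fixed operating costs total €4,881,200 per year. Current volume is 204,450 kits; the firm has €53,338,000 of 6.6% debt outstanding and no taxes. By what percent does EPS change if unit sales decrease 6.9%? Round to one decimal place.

Contribution at this volume is 204,450 × €66.67 = €13,630,681.50.
EBIT = €13,630,681.50 − €4,881,200 = €8,749,481.50.
Interest = €3,520,308.00, so EBIT − I = €5,229,173.50.
Degree of combined leverage = contribution ÷ (EBIT − I) = €13,630,681.50 ÷ €5,229,173.50 = 2.6067.
EPS therefore changes by 2.6067 × (-6.9%) = -18.0%.

-18.0%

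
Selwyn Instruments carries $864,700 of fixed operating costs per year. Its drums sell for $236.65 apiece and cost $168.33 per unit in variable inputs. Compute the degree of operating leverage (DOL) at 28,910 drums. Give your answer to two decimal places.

Total contribution margin = 28,910 × $68.32 = $1,975,131.20.
Operating income = contribution − fixed costs = $1,975,131.20 − $864,700 = $1,110,431.20.
Degree of operating leverage = $1,975,131.20 / $1,110,431.20 = 1.7787.

1.78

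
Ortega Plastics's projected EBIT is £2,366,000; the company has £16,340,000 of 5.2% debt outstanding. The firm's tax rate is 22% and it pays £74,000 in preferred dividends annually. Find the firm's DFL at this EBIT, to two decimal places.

1.66

Interest = £849,680.00.
Pre-tax preferred-dividend burden = £74,000 ÷ (1 − 0.22) = £94,871.79.
DFL = EBIT ÷ [EBIT − I − D_p/(1−t)] = £2,366,000 ÷ [£2,366,000 − £849,680.00 − £94,871.79] = £2,366,000 ÷ £1,421,448.21 = 1.6645.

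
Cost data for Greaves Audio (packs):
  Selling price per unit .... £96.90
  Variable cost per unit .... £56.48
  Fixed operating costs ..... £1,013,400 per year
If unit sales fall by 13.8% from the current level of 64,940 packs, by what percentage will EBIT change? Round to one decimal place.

-22.5%

At 64,940 units, contribution = 64,940 × £40.42 = £2,624,874.80.
Subtracting fixed costs: EBIT = £2,624,874.80 − £1,013,400 = £1,611,474.80.
So DOL = total CM / EBIT = £2,624,874.80 / £1,611,474.80 = 1.6289.
%ΔEBIT = DOL × %ΔSales = 1.6289 × -13.8% = -22.5%.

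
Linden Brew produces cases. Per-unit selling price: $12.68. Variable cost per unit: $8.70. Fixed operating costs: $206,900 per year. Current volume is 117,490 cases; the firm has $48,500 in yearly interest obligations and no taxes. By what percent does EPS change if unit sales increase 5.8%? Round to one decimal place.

+12.8%

Total contribution margin = 117,490 × $3.98 = $467,610.20.
EBIT = $467,610.20 − $206,900 = $260,710.20.
Interest = $48,500.00, so EBIT − I = $212,210.20.
Degree of combined leverage = contribution ÷ (EBIT − I) = $467,610.20 ÷ $212,210.20 = 2.2035.
EPS therefore changes by 2.2035 × (+5.8%) = +12.8%.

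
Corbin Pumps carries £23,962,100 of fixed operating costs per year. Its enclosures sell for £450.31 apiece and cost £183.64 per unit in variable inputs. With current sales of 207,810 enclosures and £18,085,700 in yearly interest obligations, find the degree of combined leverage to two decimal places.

4.15

At 207,810 units, contribution = 207,810 × £266.67 = £55,416,692.70.
EBIT = £55,416,692.70 − £23,962,100 = £31,454,592.70. Interest = £18,085,700.00, so EBIT − I = £13,368,892.70.
DCL = contribution ÷ (EBIT − I) = £55,416,692.70 ÷ £13,368,892.70 = 4.1452.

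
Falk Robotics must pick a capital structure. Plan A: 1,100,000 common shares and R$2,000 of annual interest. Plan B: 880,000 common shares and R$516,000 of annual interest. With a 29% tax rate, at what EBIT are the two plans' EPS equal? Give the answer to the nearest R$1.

R$2,572,000

Set EPS_A = EPS_B: (EBIT − R$2,000)(1 − 0.29) ÷ 1,100,000 = (EBIT − R$516,000)(1 − 0.29) ÷ 880,000.
The (1 − t) factor cancels: (EBIT − 2,000) × 880,000 = (EBIT − 516,000) × 1,100,000.
Solving, EBIT = (516,000·1,100,000 − 2,000·880,000) / (1,100,000 − 880,000) = 565,840,000,000 / 220,000 = 2,572,000.00.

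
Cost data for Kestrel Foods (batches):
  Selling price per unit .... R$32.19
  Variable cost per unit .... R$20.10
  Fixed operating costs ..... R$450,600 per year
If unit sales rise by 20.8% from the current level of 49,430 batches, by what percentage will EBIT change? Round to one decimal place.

+84.6%

Contribution at this volume is 49,430 × R$12.09 = R$597,608.70.
EBIT = R$597,608.70 − R$450,600 = R$147,008.70.
So DOL = total CM / EBIT = R$597,608.70 / R$147,008.70 = 4.0651.
Operating income changes by 4.0651 × +20.8% = +84.6%.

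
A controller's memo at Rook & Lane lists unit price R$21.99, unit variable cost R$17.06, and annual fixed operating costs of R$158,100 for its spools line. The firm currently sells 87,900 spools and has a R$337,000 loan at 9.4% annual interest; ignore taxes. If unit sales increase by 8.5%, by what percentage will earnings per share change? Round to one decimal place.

+15.1%

Total contribution margin = 87,900 × R$4.93 = R$433,347.00.
Operating income = contribution − fixed costs = R$433,347.00 − R$158,100 = R$275,247.00.
After interest of R$31,678.00, pre-tax earnings = R$243,569.00.
DCL = total CM / (EBIT − I) = R$433,347.00 / R$243,569.00 = 1.7792.
%ΔEPS = DCL × %ΔSales = 1.7792 × +8.5% = +15.1%.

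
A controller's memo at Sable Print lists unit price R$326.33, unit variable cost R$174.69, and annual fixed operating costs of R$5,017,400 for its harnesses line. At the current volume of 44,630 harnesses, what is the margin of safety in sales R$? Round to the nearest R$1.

Unit CM = price − variable cost = R$326.33 − R$174.69 = R$151.64. Break-even units = R$5,017,400 ÷ R$151.64 = 33,087.58; break-even revenue = 33,087.58 × R$326.33 = R$10,797,468.62.
Actual sales revenue = 44,630 × R$326.33 = R$14,564,107.90.
Margin of safety = R$14,564,107.90 − R$10,797,468.62 = R$3,766,639.

R$3,766,639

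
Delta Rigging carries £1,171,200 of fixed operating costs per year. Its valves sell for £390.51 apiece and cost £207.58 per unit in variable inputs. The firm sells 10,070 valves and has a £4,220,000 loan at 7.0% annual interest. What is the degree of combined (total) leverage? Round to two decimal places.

4.91

At 10,070 units, contribution = 10,070 × £182.93 = £1,842,105.10.
Subtracting fixed costs: EBIT = £1,842,105.10 − £1,171,200 = £670,905.10. Interest = £295,400.00.
DOL = £1,842,105.10 ÷ £670,905.10 = 2.7457; DFL = £670,905.10 ÷ £375,505.10 = 1.7867.
DCL = DOL × DFL = 2.7457 × 1.7867 = 4.9057.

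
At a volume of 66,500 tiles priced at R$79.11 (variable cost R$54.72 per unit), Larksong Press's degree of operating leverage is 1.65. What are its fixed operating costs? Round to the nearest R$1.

R$638,944

Total contribution margin = 66,500 × R$24.39 = R$1,621,935.00.
Since DOL = CM ÷ EBIT, EBIT = R$1,621,935.00 ÷ 1.65 = R$982,990.91.
Fixed costs = CM − EBIT = R$1,621,935.00 − R$982,990.91 = R$638,944.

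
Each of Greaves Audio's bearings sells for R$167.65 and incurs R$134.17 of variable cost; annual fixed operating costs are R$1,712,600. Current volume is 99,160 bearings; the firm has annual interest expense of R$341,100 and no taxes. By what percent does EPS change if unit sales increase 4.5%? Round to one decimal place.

+11.8%

At 99,160 units, contribution = 99,160 × R$33.48 = R$3,319,876.80.
Operating income = contribution − fixed costs = R$3,319,876.80 − R$1,712,600 = R$1,607,276.80.
After interest of R$341,100.00, pre-tax earnings = R$1,266,176.80.
Degree of combined leverage = contribution ÷ (EBIT − I) = R$3,319,876.80 ÷ R$1,266,176.80 = 2.6220.
%ΔEPS = DCL × %ΔSales = 2.6220 × +4.5% = +11.8%.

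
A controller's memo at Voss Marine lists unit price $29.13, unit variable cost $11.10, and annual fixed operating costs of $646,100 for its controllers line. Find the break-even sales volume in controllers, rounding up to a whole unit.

Unit CM = price − variable cost = $29.13 − $11.10 = $18.03.
Break-even Q = $646,100 / $18.03 = 35,834.72 → 35,835 controllers.

35,835 controllers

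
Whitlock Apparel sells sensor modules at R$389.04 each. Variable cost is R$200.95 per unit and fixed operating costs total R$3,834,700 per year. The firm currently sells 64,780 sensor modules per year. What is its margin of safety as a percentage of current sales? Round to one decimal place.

68.5%

Unit CM = price − variable cost = R$389.04 − R$200.95 = R$188.09. Break-even units = R$3,834,700 ÷ R$188.09 = 20,387.58; break-even revenue = 20,387.58 × R$389.04 = R$7,931,584.28.
Actual sales revenue = 64,780 × R$389.04 = R$25,202,011.20.
Margin of safety = (R$25,202,011.20 − R$7,931,584.28) ÷ R$25,202,011.20 = 68.5%.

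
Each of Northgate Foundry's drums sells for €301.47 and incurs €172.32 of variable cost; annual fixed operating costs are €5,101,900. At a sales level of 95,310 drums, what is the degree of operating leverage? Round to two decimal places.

1.71

At 95,310 units, contribution = 95,310 × €129.15 = €12,309,286.50.
EBIT = €12,309,286.50 − €5,101,900 = €7,207,386.50.
DOL = contribution ÷ EBIT = €12,309,286.50 ÷ €7,207,386.50 = 1.7079.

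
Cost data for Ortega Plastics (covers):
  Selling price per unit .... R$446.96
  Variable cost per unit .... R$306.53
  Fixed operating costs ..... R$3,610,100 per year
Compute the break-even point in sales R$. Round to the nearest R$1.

CM per unit = R$446.96 − R$306.53 = R$140.43; CM ratio = R$140.43 / R$446.96 = 0.3142.
Break-even sales = FC ÷ CM ratio = R$3,610,100 × R$446.96 / R$140.43 = R$11,490,211.

R$11,490,211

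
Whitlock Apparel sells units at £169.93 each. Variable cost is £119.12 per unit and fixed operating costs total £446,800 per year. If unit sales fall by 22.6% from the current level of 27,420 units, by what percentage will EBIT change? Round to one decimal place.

At 27,420 units, contribution = 27,420 × £50.81 = £1,393,210.20.
Operating income = contribution − fixed costs = £1,393,210.20 − £446,800 = £946,410.20.
Degree of operating leverage = £1,393,210.20 / £946,410.20 = 1.4721.
So EBIT moves 1.4721 × (-22.6%) = -33.3%.

-33.3%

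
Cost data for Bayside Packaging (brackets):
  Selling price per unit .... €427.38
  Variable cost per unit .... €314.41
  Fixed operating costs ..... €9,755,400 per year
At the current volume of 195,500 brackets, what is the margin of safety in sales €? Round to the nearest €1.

Contribution margin per unit = €427.38 − €314.41 = €112.97. Break-even units = €9,755,400 ÷ €112.97 = 86,353.90; break-even revenue = 86,353.90 × €427.38 = €36,905,929.47.
Current sales = 195,500 × €427.38 = €83,552,790.00.
Margin of safety = €83,552,790.00 − €36,905,929.47 = €46,646,861.

€46,646,861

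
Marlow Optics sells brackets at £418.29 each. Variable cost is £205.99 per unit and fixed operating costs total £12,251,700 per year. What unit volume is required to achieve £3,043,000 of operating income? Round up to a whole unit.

Contribution margin per unit = £418.29 − £205.99 = £212.30.
Required volume = (fixed costs + target profit) ÷ CM = (£12,251,700 + £3,043,000) ÷ £212.30 = 72,042.86, so 72,043 brackets.

72,043 brackets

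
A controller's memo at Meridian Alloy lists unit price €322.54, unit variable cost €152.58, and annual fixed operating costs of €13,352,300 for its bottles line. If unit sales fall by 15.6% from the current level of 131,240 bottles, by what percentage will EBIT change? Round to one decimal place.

-38.9%

At 131,240 units, contribution = 131,240 × €169.96 = €22,305,550.40.
Operating income = contribution − fixed costs = €22,305,550.40 − €13,352,300 = €8,953,250.40.
Degree of operating leverage = €22,305,550.40 / €8,953,250.40 = 2.4913.
So EBIT moves 2.4913 × (-15.6%) = -38.9%.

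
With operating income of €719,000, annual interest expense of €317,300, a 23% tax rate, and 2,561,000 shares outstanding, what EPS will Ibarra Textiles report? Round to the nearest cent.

Pre-tax income = €719,000 − €317,300.00 = €401,700.00.
Net income = €401,700.00 × (1 − 0.23) = €309,309.00.
EPS = €309,309.00 ÷ 2,561,000 = €0.12.

€0.12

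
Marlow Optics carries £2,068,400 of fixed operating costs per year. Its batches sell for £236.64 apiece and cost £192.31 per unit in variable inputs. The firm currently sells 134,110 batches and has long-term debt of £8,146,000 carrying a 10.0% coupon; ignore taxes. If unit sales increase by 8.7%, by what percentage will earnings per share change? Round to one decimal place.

Total contribution margin = 134,110 × £44.33 = £5,945,096.30.
Subtracting fixed costs: EBIT = £5,945,096.30 − £2,068,400 = £3,876,696.30.
After interest of £814,600.00, pre-tax earnings = £3,062,096.30.
DCL = total CM / (EBIT − I) = £5,945,096.30 / £3,062,096.30 = 1.9415.
EPS therefore changes by 1.9415 × (+8.7%) = +16.9%.

+16.9%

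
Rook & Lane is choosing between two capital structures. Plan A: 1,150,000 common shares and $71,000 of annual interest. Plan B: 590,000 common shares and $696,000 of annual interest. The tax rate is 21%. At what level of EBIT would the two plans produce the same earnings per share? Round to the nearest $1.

Set EPS_A = EPS_B: (EBIT − $71,000)(1 − 0.21) ÷ 1,150,000 = (EBIT − $696,000)(1 − 0.21) ÷ 590,000.
Cancelling (1 − t) and cross-multiplying: 590,000·(EBIT − 71,000) = 1,150,000·(EBIT − 696,000).
EBIT × (1,150,000 − 590,000) = 696,000 × 1,150,000 − 71,000 × 590,000 = 758,510,000,000, so EBIT = 758,510,000,000 ÷ 560,000 = 1,354,482.14.

$1,354,482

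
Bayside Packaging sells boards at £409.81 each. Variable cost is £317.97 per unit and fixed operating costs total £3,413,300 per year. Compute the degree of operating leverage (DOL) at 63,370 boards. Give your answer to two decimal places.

2.42

Total contribution margin = 63,370 × £91.84 = £5,819,900.80.
Subtracting fixed costs: EBIT = £5,819,900.80 − £3,413,300 = £2,406,600.80.
DOL = contribution ÷ EBIT = £5,819,900.80 ÷ £2,406,600.80 = 2.4183.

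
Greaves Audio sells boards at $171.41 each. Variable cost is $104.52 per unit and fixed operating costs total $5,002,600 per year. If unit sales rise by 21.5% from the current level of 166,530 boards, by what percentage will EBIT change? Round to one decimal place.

+39.0%

Total contribution margin = 166,530 × $66.89 = $11,139,191.70.
Subtracting fixed costs: EBIT = $11,139,191.70 − $5,002,600 = $6,136,591.70.
DOL = contribution ÷ EBIT = $11,139,191.70 ÷ $6,136,591.70 = 1.8152.
Operating income changes by 1.8152 × +21.5% = +39.0%.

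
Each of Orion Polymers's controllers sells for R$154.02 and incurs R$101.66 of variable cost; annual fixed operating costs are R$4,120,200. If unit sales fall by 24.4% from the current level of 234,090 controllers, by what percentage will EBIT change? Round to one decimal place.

-36.8%

At 234,090 units, contribution = 234,090 × R$52.36 = R$12,256,952.40.
Subtracting fixed costs: EBIT = R$12,256,952.40 − R$4,120,200 = R$8,136,752.40.
DOL = contribution ÷ EBIT = R$12,256,952.40 ÷ R$8,136,752.40 = 1.5064.
So EBIT moves 1.5064 × (-24.4%) = -36.8%.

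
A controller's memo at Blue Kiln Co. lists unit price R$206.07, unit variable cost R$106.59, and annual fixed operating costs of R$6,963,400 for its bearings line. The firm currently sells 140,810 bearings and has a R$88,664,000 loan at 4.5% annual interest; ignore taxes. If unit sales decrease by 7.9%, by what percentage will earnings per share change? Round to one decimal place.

-36.2%

Contribution at this volume is 140,810 × R$99.48 = R$14,007,778.80.
Subtracting fixed costs: EBIT = R$14,007,778.80 − R$6,963,400 = R$7,044,378.80.
After interest of R$3,989,880.00, pre-tax earnings = R$3,054,498.80.
Degree of combined leverage = contribution ÷ (EBIT − I) = R$14,007,778.80 ÷ R$3,054,498.80 = 4.5860.
EPS therefore changes by 4.5860 × (-7.9%) = -36.2%.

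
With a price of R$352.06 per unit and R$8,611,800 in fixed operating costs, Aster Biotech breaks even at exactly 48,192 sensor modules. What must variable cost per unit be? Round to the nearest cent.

Contribution per unit must be FC / Q = R$8,611,800 / 48,192 = R$178.6977.
Hence VC = price − CM = R$352.06 − R$178.6977 = R$173.36.

R$173.36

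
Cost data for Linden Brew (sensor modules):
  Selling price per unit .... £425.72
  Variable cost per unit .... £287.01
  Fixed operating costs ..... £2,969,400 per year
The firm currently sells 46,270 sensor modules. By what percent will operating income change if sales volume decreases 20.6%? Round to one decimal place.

-38.3%

Total contribution margin = 46,270 × £138.71 = £6,418,111.70.
Subtracting fixed costs: EBIT = £6,418,111.70 − £2,969,400 = £3,448,711.70.
Degree of operating leverage = £6,418,111.70 / £3,448,711.70 = 1.8610.
Operating income changes by 1.8610 × -20.6% = -38.3%.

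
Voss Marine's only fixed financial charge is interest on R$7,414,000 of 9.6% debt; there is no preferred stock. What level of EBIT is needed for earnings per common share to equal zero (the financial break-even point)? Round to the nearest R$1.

R$711,744

Annual interest = 9.6% × R$7,414,000 = R$711,744.00.
With no preferred dividends, EPS = 0 when EBIT exactly covers interest, so the financial break-even EBIT is R$711,744.00.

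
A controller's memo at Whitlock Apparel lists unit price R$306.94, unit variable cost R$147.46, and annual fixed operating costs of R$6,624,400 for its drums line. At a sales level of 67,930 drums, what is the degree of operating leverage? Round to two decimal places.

Contribution at this volume is 67,930 × R$159.48 = R$10,833,476.40.
Subtracting fixed costs: EBIT = R$10,833,476.40 − R$6,624,400 = R$4,209,076.40.
So DOL = total CM / EBIT = R$10,833,476.40 / R$4,209,076.40 = 2.5738.

2.57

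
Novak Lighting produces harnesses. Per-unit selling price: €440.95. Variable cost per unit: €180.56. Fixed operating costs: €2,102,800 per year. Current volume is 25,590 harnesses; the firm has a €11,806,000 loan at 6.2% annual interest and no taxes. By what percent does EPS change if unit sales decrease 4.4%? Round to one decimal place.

-7.7%

Contribution at this volume is 25,590 × €260.39 = €6,663,380.10.
Operating income = contribution − fixed costs = €6,663,380.10 − €2,102,800 = €4,560,580.10.
Interest = €731,972.00, so EBIT − I = €3,828,608.10.
DCL = total CM / (EBIT − I) = €6,663,380.10 / €3,828,608.10 = 1.7404.
EPS therefore changes by 1.7404 × (-4.4%) = -7.7%.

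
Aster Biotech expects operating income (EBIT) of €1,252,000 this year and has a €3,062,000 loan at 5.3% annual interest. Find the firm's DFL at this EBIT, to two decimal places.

Annual interest charges come to €162,286.00.
Degree of financial leverage = EBIT / (EBIT − interest) = €1,252,000 / €1,089,714.00 = 1.1489.

1.15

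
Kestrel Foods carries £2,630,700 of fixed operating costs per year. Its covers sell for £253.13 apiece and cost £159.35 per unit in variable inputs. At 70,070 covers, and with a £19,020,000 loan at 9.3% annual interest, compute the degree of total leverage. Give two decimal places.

Contribution at this volume is 70,070 × £93.78 = £6,571,164.60.
Operating income = contribution − fixed costs = £6,571,164.60 − £2,630,700 = £3,940,464.60. Interest = £1,768,860.00, so EBIT − I = £2,171,604.60.
Degree of total leverage = total CM / (EBIT − interest) = £6,571,164.60 / £2,171,604.60 = 3.0259.

3.03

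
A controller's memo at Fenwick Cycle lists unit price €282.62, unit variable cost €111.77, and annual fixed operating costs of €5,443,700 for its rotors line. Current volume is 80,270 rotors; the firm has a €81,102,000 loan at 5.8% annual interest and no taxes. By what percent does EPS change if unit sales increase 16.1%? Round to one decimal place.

+61.9%

Contribution at this volume is 80,270 × €170.85 = €13,714,129.50.
Operating income = contribution − fixed costs = €13,714,129.50 − €5,443,700 = €8,270,429.50.
Interest = €4,703,916.00, so EBIT − I = €3,566,513.50.
Degree of combined leverage = contribution ÷ (EBIT − I) = €13,714,129.50 ÷ €3,566,513.50 = 3.8452.
%ΔEPS = DCL × %ΔSales = 3.8452 × +16.1% = +61.9%.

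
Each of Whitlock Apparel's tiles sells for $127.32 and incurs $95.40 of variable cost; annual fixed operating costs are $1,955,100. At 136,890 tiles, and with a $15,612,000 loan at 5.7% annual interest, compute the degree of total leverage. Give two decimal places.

2.87

Total contribution margin = 136,890 × $31.92 = $4,369,528.80.
Subtracting fixed costs: EBIT = $4,369,528.80 − $1,955,100 = $2,414,428.80. Interest = $889,884.00, so EBIT − I = $1,524,544.80.
DCL = contribution ÷ (EBIT − I) = $4,369,528.80 ÷ $1,524,544.80 = 2.8661.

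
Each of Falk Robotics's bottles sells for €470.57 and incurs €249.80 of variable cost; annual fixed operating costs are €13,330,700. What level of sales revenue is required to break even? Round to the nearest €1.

CM per unit = €470.57 − €249.80 = €220.77; CM ratio = €220.77 / €470.57 = 0.4692.
Break-even revenue = fixed costs × price ÷ CM = €13,330,700 × €470.57 ÷ €220.77 = €28,414,311.

€28,414,311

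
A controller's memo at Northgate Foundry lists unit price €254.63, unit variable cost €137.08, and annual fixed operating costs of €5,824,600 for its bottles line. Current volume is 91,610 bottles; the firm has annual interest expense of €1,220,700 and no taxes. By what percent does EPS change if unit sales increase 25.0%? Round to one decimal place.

+72.3%

Total contribution margin = 91,610 × €117.55 = €10,768,755.50.
Subtracting fixed costs: EBIT = €10,768,755.50 − €5,824,600 = €4,944,155.50.
After interest of €1,220,700.00, pre-tax earnings = €3,723,455.50.
Degree of combined leverage = contribution ÷ (EBIT − I) = €10,768,755.50 ÷ €3,723,455.50 = 2.8921.
%ΔEPS = DCL × %ΔSales = 2.8921 × +25.0% = +72.3%.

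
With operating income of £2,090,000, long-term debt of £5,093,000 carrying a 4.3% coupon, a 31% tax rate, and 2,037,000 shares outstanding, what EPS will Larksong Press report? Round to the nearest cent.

Interest = £218,999.00, so EBT = £2,090,000 − £218,999.00 = £1,871,001.00.
After tax at 31%: net income = £1,871,001.00 × 0.69 = £1,290,990.69.
Per share: £1,290,990.69 / 2,037,000 shares = £0.63.

£0.63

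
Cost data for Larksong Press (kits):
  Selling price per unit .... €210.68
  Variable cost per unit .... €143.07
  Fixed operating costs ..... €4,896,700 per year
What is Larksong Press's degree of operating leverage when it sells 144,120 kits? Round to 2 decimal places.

Total contribution margin = 144,120 × €67.61 = €9,743,953.20.
Operating income = contribution − fixed costs = €9,743,953.20 − €4,896,700 = €4,847,253.20.
So DOL = total CM / EBIT = €9,743,953.20 / €4,847,253.20 = 2.0102.

2.01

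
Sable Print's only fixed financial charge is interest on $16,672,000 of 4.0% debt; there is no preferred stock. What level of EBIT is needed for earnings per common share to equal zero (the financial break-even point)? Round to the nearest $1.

Annual interest = 4.0% × $16,672,000 = $666,880.00.
Without preferred stock the financial break-even is simply EBIT = interest = $666,880.00.

$666,880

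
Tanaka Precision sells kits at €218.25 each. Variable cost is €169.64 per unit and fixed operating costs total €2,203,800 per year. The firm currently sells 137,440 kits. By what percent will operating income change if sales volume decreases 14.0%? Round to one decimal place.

Total contribution margin = 137,440 × €48.61 = €6,680,958.40.
Operating income = contribution − fixed costs = €6,680,958.40 − €2,203,800 = €4,477,158.40.
Degree of operating leverage = €6,680,958.40 / €4,477,158.40 = 1.4922.
%ΔEBIT = DOL × %ΔSales = 1.4922 × -14.0% = -20.9%.

-20.9%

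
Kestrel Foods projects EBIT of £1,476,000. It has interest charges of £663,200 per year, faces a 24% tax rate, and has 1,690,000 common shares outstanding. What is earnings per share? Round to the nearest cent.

Interest = £663,200.00, so EBT = £1,476,000 − £663,200.00 = £812,800.00.
After tax at 24%: net income = £812,800.00 × 0.76 = £617,728.00.
EPS = £617,728.00 ÷ 1,690,000 = £0.37.

£0.37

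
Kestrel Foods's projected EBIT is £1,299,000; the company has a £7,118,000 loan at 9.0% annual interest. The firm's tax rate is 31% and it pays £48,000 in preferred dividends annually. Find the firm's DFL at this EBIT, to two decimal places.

Interest = £640,620.00.
Preferred dividends grossed up pre-tax: £48,000 / (1 − 0.31) = £69,565.22.
DFL = EBIT ÷ [EBIT − I − D_p/(1−t)] = £1,299,000 ÷ [£1,299,000 − £640,620.00 − £69,565.22] = £1,299,000 ÷ £588,814.78 = 2.2061.

2.21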